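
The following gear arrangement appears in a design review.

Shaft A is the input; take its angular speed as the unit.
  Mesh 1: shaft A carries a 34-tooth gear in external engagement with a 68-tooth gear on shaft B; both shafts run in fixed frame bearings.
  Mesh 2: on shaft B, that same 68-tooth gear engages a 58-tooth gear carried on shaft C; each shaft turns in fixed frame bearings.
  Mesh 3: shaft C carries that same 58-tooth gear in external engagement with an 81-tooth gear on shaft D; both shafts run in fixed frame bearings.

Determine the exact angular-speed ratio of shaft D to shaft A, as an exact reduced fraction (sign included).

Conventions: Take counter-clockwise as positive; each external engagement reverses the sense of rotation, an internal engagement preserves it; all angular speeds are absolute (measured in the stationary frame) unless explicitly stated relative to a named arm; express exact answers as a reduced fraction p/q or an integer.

-34/81

class = fixed-axis compound train [3 meshes; 3 ratios multiply, 3 sense flips]
mesh 1 [34T→68T]: running ratio 1/2, sense −
mesh 2 [68T→58T]: running ratio 17/29, sense +
mesh 3 [58T→81T]: running ratio 34/81, sense −
ω_out/ω_in = -34/81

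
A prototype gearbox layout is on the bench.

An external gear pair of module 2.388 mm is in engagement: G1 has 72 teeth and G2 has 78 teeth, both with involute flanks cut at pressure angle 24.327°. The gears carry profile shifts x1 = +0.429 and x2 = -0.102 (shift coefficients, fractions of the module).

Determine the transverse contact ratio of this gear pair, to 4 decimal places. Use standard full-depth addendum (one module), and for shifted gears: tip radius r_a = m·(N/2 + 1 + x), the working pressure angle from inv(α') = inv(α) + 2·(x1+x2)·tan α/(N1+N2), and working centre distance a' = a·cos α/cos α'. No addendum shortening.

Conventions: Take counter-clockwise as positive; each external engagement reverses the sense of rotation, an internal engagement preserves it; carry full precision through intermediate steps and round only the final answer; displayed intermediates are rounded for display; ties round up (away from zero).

1.5677

single-mesh involute tooth geometry (72T engaging 78T at module 2.388)
base radii: r_b1 = 78.334837, r_b2 = 84.862740
tip radii: r_a1 = 89.380452, r_a2 = 95.276424
inv(α') = inv(24.327°) + 2·(+0.429-0.102)·tan α/(72+78) = 0.02946959  ⇒  α' = 24.86592°
a' = a·cos α / cos α' = 179.1000·cos 24.327°/cos 24.86592° = 179.872809
action lengths: √(r_a1²−r_b1²) = 43.040893, √(r_a2²−r_b2²) = 43.311803
base pitch p_b = π·m·cos α = 6.836004
CR = (43.040893 + 43.311803 − 179.872809·sin 24.86592°)/6.836004 = 1.567710
contact ratio ≈ 1.5677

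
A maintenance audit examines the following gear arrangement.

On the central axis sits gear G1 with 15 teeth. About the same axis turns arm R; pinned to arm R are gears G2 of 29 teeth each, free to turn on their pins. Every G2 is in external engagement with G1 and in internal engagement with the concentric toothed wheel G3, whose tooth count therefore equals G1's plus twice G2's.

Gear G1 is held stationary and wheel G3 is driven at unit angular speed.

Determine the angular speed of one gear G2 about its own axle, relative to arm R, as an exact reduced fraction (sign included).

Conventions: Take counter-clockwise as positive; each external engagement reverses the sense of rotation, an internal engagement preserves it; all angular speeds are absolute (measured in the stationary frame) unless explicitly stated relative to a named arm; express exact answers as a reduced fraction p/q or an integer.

1095/2552

recognized (axles ride arm R): planetary set, 15/29/73 teeth
ring teeth: 15 + 2·29 = 73
15(ω_sun−ω_arm) = −73(ω_ring−ω_arm),  ω_sun = 0, ω_ring = 1
15(0−ω_arm) = −73(1−ω_arm)  ⇒  88·ω_arm = 73  ⇒  ω_arm = 73/88
sun–planet mesh: 15·(0−73/88) = −29·(ω_p−ω_arm)  ⇒  ω_p−ω_arm = 1095/2552
exact speed ratio = 1095/2552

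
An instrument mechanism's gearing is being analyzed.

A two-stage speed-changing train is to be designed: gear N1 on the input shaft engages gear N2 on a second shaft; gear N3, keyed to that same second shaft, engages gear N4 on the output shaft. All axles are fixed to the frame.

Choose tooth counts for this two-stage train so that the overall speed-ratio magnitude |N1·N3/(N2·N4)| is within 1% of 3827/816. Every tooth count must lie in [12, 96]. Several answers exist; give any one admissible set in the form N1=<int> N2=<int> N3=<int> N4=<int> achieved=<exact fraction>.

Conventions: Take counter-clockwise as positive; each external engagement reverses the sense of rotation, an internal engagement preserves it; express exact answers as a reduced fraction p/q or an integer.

N1=43 N2=12 N3=89 N4=68 achieved=3827/816

design class (target 3827/816): fixed-axis compound train
target = 3827/816 in lowest terms: an exact hit needs N1·N3 = k·3827 and N2·N4 = k·816 for one integer k, every count in [12, 96]; additionally prefer no 1:1 stage (N1 ≠ N2, N3 ≠ N4)
k = 1: N1·N3 = 3827 = 43·89, N2·N4 = 816 = 12·68
achieved = 43·89/(12·68) = 3827/816; |achieved − target| = 0 ≤ 3827/81600 ✓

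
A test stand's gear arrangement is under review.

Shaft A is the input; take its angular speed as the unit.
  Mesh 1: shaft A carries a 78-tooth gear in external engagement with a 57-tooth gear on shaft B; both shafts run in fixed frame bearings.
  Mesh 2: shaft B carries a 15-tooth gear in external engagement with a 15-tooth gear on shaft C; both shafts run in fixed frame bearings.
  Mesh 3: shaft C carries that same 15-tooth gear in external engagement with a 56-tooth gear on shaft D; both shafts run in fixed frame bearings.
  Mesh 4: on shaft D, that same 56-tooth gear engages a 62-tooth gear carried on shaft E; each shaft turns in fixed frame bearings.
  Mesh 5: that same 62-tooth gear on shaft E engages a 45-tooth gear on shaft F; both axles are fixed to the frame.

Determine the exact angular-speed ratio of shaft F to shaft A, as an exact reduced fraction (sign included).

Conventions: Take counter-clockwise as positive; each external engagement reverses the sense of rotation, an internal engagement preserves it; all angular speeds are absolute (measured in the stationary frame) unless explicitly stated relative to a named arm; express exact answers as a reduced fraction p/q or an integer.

class = fixed-axis compound train [5 meshes; 5 ratios multiply, 5 sense flips]
mesh 1 [78T→57T]: running ratio 26/19, sense −
mesh 2 [15T→15T]: running ratio 26/19, sense +
mesh 3 [15T→56T]: running ratio 195/532, sense −
mesh 4 [56T→62T]: running ratio 195/589, sense +
mesh 5 [62T→45T]: running ratio 26/57, sense −
ω_out/ω_in = -26/57

-26/57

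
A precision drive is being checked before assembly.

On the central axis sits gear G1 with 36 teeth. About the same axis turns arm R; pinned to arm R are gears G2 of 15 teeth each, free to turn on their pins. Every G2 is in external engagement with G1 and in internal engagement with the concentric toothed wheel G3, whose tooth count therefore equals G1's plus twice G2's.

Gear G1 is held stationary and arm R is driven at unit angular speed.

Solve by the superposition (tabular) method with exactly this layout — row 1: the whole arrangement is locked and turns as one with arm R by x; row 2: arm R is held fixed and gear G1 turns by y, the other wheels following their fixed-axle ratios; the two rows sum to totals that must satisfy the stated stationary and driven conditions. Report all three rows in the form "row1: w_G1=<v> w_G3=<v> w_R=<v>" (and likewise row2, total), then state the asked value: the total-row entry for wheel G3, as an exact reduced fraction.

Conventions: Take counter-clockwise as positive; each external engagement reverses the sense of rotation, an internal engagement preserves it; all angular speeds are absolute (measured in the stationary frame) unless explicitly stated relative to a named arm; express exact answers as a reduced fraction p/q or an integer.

recognized (axles ride arm R): planetary set, 36/15/66 teeth
row 1: whole set turns with the arm by x
row 2: sun turns y, ring = −(36/66)·y, arm 0
boundary: total ω_sun = x + y = 0 and total ω_arm = x = 1  ⇒  y = -1, x = 1
row 2 ring = −(36/66)·(-1) = 6/11
totals (row 1 + row 2): sun 1 + (-1) = 0, ring 1 + 6/11 = 17/11, arm 1 + 0 = 1
asked cell (total, ring) = 17/11

row1: w_G1=1 w_G3=1 w_R=1
row2: w_G1=-1 w_G3=6/11 w_R=0
total: w_G1=0 w_G3=17/11 w_R=1
asked value: 17/11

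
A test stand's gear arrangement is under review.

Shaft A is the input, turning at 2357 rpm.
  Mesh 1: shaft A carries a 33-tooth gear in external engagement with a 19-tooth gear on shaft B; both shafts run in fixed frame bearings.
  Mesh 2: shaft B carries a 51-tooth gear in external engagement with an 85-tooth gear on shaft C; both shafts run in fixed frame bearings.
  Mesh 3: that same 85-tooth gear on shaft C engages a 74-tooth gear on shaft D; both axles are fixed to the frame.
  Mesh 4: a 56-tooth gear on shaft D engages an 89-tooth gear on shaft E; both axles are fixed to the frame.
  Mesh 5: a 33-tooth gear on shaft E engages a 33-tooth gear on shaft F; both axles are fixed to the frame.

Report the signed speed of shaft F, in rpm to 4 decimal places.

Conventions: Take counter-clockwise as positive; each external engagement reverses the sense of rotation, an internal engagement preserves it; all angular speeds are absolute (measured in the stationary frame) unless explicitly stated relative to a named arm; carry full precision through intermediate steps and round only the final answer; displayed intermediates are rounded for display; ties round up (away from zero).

5-mesh fixed-axis compound train (all bearings frame-fixed)
mesh 1 [33T→19T]: ω = 2357.0000×33/19 = 4093.7368 rpm, sense flips to −
mesh 2 [51T→85T]: ω = 4093.7368×51/85 = 2456.2421 rpm, sense flips to +
mesh 3 [85T→74T]: ω = 2456.2421×85/74 = 2821.3592 rpm, sense flips to −
mesh 4 [56T→89T]: ω = 2821.3592×56/89 = 1775.2372 rpm, sense flips to +
mesh 5 [33T→33T]: ω = 1775.2372×33/33 = 1775.2372 rpm, sense flips to −
signed output speed = -1775.2372 rpm

-1775.2372 rpm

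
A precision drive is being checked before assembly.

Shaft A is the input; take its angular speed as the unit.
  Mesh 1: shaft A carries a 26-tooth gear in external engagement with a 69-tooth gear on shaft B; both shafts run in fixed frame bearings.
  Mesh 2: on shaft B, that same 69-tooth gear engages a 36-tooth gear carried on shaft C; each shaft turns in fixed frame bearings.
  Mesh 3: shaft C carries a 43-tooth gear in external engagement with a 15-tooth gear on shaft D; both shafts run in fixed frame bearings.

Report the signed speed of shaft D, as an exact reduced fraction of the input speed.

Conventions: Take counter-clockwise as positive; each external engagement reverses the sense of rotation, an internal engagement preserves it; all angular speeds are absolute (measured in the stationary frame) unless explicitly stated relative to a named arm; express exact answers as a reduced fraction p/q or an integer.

-559/270

3-mesh fixed-axis compound train (all bearings frame-fixed)
mesh 1 [26T→69T]: |ω|/ω_in = 1×26/69 = 26/69, sense flips to −
mesh 2 [69T→36T]: |ω|/ω_in = (26/69)×69/36 = 13/18, sense flips to +
mesh 3 [43T→15T]: |ω|/ω_in = (13/18)×43/15 = 559/270, sense flips to −
signed output speed (× input speed) = -559/270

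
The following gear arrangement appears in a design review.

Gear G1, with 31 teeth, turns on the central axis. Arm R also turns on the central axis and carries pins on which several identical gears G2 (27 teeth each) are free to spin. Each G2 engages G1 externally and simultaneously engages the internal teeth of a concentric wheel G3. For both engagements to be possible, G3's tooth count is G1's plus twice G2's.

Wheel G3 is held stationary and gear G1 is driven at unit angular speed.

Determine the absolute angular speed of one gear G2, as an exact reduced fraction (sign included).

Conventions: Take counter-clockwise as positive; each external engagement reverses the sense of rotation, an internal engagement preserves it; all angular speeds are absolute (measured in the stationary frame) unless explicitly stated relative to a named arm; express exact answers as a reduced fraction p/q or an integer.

recognized (axles ride arm R): planetary set, 31/27/85 teeth
ring teeth: 31 + 2·27 = 85
31(ω_sun−ω_arm) = −85(ω_ring−ω_arm),  ω_ring = 0, ω_sun = 1
31(1−ω_arm) = −85(0−ω_arm)  ⇒  116·ω_arm = 31  ⇒  ω_arm = 31/116
sun–planet mesh: 31·(1−31/116) = −27·(ω_p−ω_arm)  ⇒  ω_p−ω_arm = -2635/3132
ω_p = 31/116 − 2635/3132 = -31/54
exact speed ratio = -31/54

-31/54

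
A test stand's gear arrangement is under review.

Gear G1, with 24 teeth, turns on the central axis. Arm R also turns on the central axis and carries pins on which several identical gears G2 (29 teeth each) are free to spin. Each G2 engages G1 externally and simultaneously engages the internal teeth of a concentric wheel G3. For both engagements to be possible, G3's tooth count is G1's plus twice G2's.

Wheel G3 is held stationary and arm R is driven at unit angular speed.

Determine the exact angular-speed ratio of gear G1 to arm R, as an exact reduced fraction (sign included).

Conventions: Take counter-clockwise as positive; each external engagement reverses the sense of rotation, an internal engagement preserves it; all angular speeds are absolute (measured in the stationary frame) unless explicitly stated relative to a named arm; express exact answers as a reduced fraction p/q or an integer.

topology: planetary set — G1 24T / G2 29T / G3 82T, arm = carrier (Willis)
ring teeth: 24 + 2·29 = 82
24(ω_sun−ω_arm) = −82(ω_ring−ω_arm),  ω_ring = 0, ω_arm = 1
ω_sun = 1 − (82/24)(0−1) = 53/12
ω_out/ω_in = 53/12

53/12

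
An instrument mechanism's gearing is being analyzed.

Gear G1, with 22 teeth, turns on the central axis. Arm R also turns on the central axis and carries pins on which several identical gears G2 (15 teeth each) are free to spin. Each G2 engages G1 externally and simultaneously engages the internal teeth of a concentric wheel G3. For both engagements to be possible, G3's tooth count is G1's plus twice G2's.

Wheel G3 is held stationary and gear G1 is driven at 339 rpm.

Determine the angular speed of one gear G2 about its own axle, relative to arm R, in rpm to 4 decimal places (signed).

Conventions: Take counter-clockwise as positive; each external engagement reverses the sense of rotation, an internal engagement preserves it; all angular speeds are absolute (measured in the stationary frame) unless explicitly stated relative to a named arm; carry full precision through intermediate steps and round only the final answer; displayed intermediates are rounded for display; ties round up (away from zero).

planetary set (22T centre, 15T on arm, 52T internal) — Willis relation
normalise by the input: solve with ω_sun = 1, then scale by 339 rpm
ring teeth: 22 + 2·15 = 52
22(ω_sun−ω_arm) = −52(ω_ring−ω_arm),  ω_ring = 0, ω_sun = 1
22(1−ω_arm) = −52(0−ω_arm)  ⇒  74·ω_arm = 22  ⇒  ω_arm = 11/37
sun–planet mesh: 22·(1−11/37) = −15·(ω_p−ω_arm)  ⇒  ω_p−ω_arm = -572/555
scale: ω_p−ω_arm = -572/555 × 339 rpm = -349.3838 rpm

-349.3838 rpm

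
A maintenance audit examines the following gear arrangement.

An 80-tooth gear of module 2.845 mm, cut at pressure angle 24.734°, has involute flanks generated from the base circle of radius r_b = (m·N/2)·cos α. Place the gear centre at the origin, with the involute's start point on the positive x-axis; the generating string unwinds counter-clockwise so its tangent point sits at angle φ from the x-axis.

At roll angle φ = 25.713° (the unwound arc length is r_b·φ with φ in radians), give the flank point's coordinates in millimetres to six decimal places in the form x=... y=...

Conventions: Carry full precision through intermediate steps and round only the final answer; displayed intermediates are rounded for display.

x=113.250135 y=3.051754

single-mesh involute tooth geometry (80T wheel at module 2.845)
pitch radius r_p = m·N/2 = 2.845·80/2 = 113.800000
base radius r_b = r_p·cos α = 113.800000·cos 24.734° = 103.359994
roll angle φ = 25.713° = 0.44877651 rad
x = r_b·(cos φ + φ·sin φ) = 113.250135
y = r_b·(sin φ − φ·cos φ) = 3.051754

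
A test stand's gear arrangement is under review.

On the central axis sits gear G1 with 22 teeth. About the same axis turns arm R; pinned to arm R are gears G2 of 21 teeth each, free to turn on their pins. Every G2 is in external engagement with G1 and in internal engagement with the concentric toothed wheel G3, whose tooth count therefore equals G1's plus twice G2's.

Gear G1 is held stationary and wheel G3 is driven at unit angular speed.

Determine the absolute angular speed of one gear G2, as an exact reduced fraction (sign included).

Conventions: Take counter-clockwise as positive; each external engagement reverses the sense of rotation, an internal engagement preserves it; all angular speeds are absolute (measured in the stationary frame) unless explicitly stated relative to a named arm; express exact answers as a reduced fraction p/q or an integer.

topology: planetary set — G1 22T / G2 21T / G3 64T, arm = carrier (Willis)
ring teeth: 22 + 2·21 = 64
22(ω_sun−ω_arm) = −64(ω_ring−ω_arm),  ω_sun = 0, ω_ring = 1
22(0−ω_arm) = −64(1−ω_arm)  ⇒  86·ω_arm = 64  ⇒  ω_arm = 32/43
sun–planet mesh: 22·(0−32/43) = −21·(ω_p−ω_arm)  ⇒  ω_p−ω_arm = 704/903
ω_p = 32/43 + 704/903 = 32/21
exact speed ratio = 32/21

32/21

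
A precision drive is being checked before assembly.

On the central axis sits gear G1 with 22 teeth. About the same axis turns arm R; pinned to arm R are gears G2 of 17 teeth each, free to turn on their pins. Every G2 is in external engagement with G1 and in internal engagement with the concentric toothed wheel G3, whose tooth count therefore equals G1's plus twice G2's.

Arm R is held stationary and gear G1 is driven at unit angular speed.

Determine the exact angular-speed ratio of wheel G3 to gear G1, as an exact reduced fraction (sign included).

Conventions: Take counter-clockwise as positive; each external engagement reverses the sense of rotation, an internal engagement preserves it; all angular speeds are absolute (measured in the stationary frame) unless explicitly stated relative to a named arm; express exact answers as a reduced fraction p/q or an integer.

recognized (axles ride arm R): planetary set, 22/17/56 teeth
ring teeth: 22 + 2·17 = 56
22(ω_sun−ω_arm) = −56(ω_ring−ω_arm),  ω_arm = 0, ω_sun = 1
ω_ring = 0 − (22/56)(1−0) = -11/28
ω_out/ω_in = -11/28

-11/28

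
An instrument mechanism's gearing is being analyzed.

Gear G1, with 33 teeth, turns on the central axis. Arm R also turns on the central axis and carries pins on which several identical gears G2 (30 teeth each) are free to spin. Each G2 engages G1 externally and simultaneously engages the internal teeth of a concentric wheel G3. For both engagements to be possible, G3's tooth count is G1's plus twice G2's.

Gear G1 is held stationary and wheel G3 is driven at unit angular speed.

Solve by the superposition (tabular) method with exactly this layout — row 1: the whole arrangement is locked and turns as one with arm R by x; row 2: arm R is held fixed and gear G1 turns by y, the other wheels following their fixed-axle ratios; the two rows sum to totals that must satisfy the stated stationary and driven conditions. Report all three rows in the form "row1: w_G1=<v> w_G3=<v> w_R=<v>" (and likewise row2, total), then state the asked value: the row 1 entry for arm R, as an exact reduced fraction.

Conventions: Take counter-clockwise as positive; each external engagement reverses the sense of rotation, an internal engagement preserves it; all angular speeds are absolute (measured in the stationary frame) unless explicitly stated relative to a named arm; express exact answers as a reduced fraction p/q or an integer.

recognized (axles ride arm R): planetary set, 33/30/93 teeth
row 1 — lock + rotate with arm: ω_sun = ω_ring = ω_arm = x
row 2 (arm held, sun turns y): ω_ring = −(33/93)·y, ω_arm = 0
boundary: total ω_sun = x + y = 0 and total ω_ring = x − (33/93)·y = 1  ⇒  y = -31/42, x = 31/42
row 2 ring = −(33/93)·(-31/42) = 11/42
totals (row 1 + row 2): sun 31/42 + (-31/42) = 0, ring 31/42 + 11/42 = 1, arm 31/42 + 0 = 31/42
asked cell (row1, arm) = 31/42

row1: w_G1=31/42 w_G3=31/42 w_R=31/42
row2: w_G1=-31/42 w_G3=11/42 w_R=0
total: w_G1=0 w_G3=1 w_R=31/42
asked value: 31/42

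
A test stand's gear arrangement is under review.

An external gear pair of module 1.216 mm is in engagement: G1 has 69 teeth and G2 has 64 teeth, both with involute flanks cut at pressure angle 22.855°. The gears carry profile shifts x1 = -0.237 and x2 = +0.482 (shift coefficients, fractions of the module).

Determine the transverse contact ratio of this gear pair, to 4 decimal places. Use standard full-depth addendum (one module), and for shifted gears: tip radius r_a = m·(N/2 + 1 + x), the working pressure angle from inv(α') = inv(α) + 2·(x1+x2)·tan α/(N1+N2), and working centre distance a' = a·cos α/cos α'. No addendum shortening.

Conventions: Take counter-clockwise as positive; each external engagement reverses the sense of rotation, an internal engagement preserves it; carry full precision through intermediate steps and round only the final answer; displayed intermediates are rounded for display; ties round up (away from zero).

class = single-mesh tooth geometry [involute pair 69T × 64T, m = 1.216]
base radii: r_b1 = 38.658379, r_b2 = 35.857048
tip radii: r_a1 = 42.879808, r_a2 = 40.714112
inv(α') = inv(22.855°) + 2·(-0.237+0.482)·tan α/(69+64) = 0.02414917  ⇒  α' = 23.34403°
a' = a·cos α / cos α' = 80.8640·cos 22.855°/cos 23.34403° = 81.158924
action lengths: √(r_a1²−r_b1²) = 18.552834, √(r_a2²−r_b2²) = 19.284996
base pitch p_b = π·m·cos α = 3.520257
CR = (18.552834 + 19.284996 − 81.158924·sin 23.34403°)/3.520257 = 1.613094
contact ratio ≈ 1.6131

1.6131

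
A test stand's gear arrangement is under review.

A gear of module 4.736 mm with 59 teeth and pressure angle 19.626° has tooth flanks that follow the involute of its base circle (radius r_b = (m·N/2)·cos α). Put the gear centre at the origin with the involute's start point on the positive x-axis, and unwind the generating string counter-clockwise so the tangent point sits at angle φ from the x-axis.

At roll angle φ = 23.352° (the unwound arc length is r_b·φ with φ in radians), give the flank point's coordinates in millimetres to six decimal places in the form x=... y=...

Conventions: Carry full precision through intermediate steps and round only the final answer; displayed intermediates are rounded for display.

x=142.075564 y=2.920738

class = single-mesh tooth geometry [base-circle involute, m = 4.736, 59T]
pitch radius r_p = m·N/2 = 4.736·59/2 = 139.712000
base radius r_b = r_p·cos α = 139.712000·cos 19.626° = 131.595450
roll angle φ = 23.352° = 0.40756929 rad
x = r_b·(cos φ + φ·sin φ) = 142.075564
y = r_b·(sin φ − φ·cos φ) = 2.920738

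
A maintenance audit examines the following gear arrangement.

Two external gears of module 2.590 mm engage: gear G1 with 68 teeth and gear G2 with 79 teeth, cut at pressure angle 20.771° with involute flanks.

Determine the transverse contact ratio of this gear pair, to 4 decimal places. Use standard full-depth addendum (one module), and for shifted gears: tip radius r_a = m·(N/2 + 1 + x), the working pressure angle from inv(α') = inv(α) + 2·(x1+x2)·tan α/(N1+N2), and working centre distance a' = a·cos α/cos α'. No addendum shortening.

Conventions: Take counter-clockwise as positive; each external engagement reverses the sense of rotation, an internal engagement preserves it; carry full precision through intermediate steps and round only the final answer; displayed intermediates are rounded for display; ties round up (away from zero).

1.7690

class = single-mesh tooth geometry [involute pair 68T × 79T, m = 2.590]
base radii: r_b1 = 82.336566, r_b2 = 95.655716
tip radii: r_a1 = 90.650000, r_a2 = 104.895000
no profile shift: α' = α, a' = a
action lengths: √(r_a1²−r_b1²) = 37.922452, √(r_a2²−r_b2²) = 43.045847
base pitch p_b = π·m·cos α = 7.607881
CR = (37.922452 + 43.045847 − 190.365000·sin 20.77100°)/7.607881 = 1.769013
contact ratio ≈ 1.7690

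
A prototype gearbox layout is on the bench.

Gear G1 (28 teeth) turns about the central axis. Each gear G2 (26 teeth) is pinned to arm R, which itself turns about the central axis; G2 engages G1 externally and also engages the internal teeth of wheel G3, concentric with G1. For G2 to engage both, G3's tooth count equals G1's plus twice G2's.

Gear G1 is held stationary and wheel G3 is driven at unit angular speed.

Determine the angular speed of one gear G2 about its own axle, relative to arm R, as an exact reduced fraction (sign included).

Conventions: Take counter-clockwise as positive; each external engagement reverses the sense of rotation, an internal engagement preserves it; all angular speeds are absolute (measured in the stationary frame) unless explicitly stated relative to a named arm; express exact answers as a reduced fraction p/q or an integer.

280/351

topology: planetary set — G1 28T / G2 26T / G3 80T, arm = carrier (Willis)
ring teeth: 28 + 2·26 = 80
28(ω_sun−ω_arm) = −80(ω_ring−ω_arm),  ω_sun = 0, ω_ring = 1
28(0−ω_arm) = −80(1−ω_arm)  ⇒  108·ω_arm = 80  ⇒  ω_arm = 20/27
sun–planet mesh: 28·(0−20/27) = −26·(ω_p−ω_arm)  ⇒  ω_p−ω_arm = 280/351
exact speed ratio = 280/351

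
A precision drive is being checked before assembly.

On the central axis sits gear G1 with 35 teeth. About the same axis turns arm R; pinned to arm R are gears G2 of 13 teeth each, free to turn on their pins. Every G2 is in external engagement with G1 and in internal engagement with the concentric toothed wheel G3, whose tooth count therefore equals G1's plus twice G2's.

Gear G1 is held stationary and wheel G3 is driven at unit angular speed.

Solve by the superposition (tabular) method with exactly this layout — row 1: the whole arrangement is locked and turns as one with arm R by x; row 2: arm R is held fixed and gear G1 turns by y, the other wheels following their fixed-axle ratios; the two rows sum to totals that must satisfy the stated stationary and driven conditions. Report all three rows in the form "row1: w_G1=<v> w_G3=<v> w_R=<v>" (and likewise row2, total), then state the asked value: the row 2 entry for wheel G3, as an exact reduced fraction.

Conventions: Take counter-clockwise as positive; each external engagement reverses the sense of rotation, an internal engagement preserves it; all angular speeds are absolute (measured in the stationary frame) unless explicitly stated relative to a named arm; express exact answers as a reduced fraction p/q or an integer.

topology: planetary set — G1 35T / G2 13T / G3 61T, arm = carrier (Willis)
row 1: whole set turns with the arm by x
row 2: sun turns y, ring = −(35/61)·y, arm 0
boundary: total ω_sun = x + y = 0 and total ω_ring = x − (35/61)·y = 1  ⇒  y = -61/96, x = 61/96
row 2 ring = −(35/61)·(-61/96) = 35/96
totals (row 1 + row 2): sun 61/96 + (-61/96) = 0, ring 61/96 + 35/96 = 1, arm 61/96 + 0 = 61/96
asked cell (row2, ring) = 35/96

row1: w_G1=61/96 w_G3=61/96 w_R=61/96
row2: w_G1=-61/96 w_G3=35/96 w_R=0
total: w_G1=0 w_G3=1 w_R=61/96
asked value: 35/96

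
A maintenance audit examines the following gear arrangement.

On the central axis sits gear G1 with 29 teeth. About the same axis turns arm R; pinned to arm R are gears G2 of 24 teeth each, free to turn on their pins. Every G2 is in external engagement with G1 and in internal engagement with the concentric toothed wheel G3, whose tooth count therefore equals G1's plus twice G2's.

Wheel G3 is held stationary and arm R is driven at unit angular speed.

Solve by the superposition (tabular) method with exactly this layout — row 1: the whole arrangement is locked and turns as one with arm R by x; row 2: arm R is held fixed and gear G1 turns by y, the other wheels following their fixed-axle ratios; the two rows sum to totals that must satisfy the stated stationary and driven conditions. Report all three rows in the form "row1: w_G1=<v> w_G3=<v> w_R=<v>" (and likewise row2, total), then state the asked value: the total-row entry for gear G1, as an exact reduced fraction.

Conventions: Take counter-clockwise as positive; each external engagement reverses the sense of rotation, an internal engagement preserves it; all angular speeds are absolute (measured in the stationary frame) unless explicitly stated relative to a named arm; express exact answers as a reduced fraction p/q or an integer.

planetary set (29T centre, 24T on arm, 77T internal) — Willis relation
row 1 — lock + rotate with arm: ω_sun = ω_ring = ω_arm = x
row 2 (arm held, sun turns y): ω_ring = −(29/77)·y, ω_arm = 0
boundary: total ω_ring = x − (29/77)·y = 0 and total ω_arm = x = 1  ⇒  y = 77/29, x = 1
row 2 ring = −(29/77)·77/29 = -1
totals (row 1 + row 2): sun 1 + 77/29 = 106/29, ring 1 + (-1) = 0, arm 1 + 0 = 1
asked cell (total, sun) = 106/29

row1: w_G1=1 w_G3=1 w_R=1
row2: w_G1=77/29 w_G3=-1 w_R=0
total: w_G1=106/29 w_G3=0 w_R=1
asked value: 106/29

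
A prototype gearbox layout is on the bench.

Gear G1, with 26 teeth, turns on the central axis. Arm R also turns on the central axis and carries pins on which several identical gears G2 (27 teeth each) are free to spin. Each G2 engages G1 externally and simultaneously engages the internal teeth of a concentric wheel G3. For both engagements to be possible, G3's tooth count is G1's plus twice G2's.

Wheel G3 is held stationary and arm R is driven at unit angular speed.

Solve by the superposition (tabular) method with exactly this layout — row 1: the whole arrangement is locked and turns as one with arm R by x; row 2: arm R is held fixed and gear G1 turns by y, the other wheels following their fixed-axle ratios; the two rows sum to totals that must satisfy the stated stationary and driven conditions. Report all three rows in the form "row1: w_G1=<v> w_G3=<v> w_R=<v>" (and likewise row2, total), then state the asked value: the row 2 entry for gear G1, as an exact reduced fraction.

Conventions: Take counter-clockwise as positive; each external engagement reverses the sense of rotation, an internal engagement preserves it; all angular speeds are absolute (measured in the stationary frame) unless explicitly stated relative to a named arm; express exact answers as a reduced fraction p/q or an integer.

planetary set (26T centre, 27T on arm, 80T internal) — Willis relation
row 1 — lock + rotate with arm: ω_sun = ω_ring = ω_arm = x
superposition row 2 [arm held]: sun y, ring −(26/80)·y, arm 0
boundary: total ω_ring = x − (26/80)·y = 0 and total ω_arm = x = 1  ⇒  y = 40/13, x = 1
row 2 ring = −(26/80)·40/13 = -1
totals (row 1 + row 2): sun 1 + 40/13 = 53/13, ring 1 + (-1) = 0, arm 1 + 0 = 1
asked cell (row2, sun) = 40/13

row1: w_G1=1 w_G3=1 w_R=1
row2: w_G1=40/13 w_G3=-1 w_R=0
total: w_G1=53/13 w_G3=0 w_R=1
asked value: 40/13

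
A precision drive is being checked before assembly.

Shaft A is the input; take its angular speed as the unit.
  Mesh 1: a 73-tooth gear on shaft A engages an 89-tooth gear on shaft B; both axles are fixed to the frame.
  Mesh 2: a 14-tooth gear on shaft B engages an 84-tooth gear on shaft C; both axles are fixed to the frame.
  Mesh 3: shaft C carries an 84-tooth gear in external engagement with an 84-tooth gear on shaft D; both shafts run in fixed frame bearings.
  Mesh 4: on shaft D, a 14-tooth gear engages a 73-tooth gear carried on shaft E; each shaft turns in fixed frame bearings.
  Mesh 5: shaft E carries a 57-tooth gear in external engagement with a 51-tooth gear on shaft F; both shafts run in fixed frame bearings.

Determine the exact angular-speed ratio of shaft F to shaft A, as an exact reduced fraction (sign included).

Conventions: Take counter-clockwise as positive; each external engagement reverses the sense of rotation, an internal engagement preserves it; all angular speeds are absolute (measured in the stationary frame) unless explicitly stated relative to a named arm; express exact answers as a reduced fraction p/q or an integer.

-133/4539

class = fixed-axis compound train [5 meshes; 5 ratios multiply, 5 sense flips]
mesh 1 [73T→89T]: running ratio 73/89, sense −
mesh 2 [14T→84T]: running ratio 73/534, sense +
mesh 3 [84T→84T]: running ratio 73/534, sense −
mesh 4 [14T→73T]: running ratio 7/267, sense +
mesh 5 [57T→51T]: running ratio 133/4539, sense −
ω_out/ω_in = -133/4539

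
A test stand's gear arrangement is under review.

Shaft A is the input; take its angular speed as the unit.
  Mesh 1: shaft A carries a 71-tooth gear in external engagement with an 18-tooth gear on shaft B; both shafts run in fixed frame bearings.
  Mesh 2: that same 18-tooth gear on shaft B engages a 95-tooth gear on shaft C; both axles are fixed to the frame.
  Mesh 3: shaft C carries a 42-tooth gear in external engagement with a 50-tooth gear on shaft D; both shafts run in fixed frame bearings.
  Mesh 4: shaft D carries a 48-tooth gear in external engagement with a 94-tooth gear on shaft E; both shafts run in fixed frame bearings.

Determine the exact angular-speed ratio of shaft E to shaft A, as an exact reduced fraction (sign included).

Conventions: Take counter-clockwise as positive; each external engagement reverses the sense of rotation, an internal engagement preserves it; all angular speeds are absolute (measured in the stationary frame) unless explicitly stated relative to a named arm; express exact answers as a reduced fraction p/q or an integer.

class = fixed-axis compound train [4 meshes; 4 ratios multiply, 4 sense flips]
mesh 1 [71T→18T]: running ratio 71/18, sense −
mesh 2 [18T→95T]: running ratio 71/95, sense +
mesh 3 [42T→50T]: running ratio 1491/2375, sense −
mesh 4 [48T→94T]: running ratio 35784/111625, sense +
ω_out/ω_in = 35784/111625

35784/111625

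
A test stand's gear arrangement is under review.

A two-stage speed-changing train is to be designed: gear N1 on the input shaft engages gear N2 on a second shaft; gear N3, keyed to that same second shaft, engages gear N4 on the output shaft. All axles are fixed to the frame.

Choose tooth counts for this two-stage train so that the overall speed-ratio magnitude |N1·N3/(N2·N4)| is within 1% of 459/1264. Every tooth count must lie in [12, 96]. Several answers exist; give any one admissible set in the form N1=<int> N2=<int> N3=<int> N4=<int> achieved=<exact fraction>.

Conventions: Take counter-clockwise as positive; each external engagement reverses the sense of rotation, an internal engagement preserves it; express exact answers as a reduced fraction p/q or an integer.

class = fixed-axis compound train [2-stage, 459/1264 wanted]
target = 459/1264 in lowest terms: an exact hit needs N1·N3 = k·459 and N2·N4 = k·1264 for one integer k, every count in [12, 96]; additionally prefer no 1:1 stage (N1 ≠ N2, N3 ≠ N4)
k = 1: N1·N3 = 459 = 17·27, N2·N4 = 1264 = 16·79
achieved = 17·27/(16·79) = 459/1264; |achieved − target| = 0 ≤ 459/126400 ✓

N1=17 N2=16 N3=27 N4=79 achieved=459/1264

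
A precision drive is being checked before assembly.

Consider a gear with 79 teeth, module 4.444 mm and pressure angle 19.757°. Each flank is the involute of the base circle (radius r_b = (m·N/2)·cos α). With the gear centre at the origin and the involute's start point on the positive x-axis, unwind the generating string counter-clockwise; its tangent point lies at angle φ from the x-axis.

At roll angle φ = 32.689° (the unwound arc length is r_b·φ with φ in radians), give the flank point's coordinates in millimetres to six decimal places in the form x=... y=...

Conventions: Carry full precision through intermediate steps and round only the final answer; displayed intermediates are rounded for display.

x=189.943678 y=9.897735

class = single-mesh tooth geometry [base-circle involute, m = 4.444, 79T]
pitch radius r_p = m·N/2 = 4.444·79/2 = 175.538000
base radius r_b = r_p·cos α = 175.538000·cos 19.757° = 165.204907
roll angle φ = 32.689° = 0.57053068 rad
x = r_b·(cos φ + φ·sin φ) = 189.943678
y = r_b·(sin φ − φ·cos φ) = 9.897735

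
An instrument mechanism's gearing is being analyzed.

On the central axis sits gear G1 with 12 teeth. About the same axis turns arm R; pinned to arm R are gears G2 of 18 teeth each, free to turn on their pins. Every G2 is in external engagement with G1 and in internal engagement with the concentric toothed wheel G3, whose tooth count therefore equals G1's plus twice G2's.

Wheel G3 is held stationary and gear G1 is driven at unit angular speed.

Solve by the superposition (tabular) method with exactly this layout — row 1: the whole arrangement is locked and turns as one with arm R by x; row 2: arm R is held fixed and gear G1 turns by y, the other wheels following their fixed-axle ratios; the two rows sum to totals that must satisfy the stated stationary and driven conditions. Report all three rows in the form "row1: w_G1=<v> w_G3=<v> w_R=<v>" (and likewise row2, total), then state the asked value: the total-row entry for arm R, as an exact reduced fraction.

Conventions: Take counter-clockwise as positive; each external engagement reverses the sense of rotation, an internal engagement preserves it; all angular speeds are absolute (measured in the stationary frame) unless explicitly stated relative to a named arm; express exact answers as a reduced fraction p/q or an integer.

topology: planetary set — G1 12T / G2 18T / G3 48T, arm = carrier (Willis)
row 1 (train locked, turned with arm): all members turn x
row 2 — arm fixed, fixed-axis ratios: sun y, ring −(12/48)·y, arm 0
boundary: total ω_ring = x − (12/48)·y = 0 and total ω_sun = x + y = 1  ⇒  y = 4/5, x = 1/5
row 2 ring = −(12/48)·4/5 = -1/5
totals (row 1 + row 2): sun 1/5 + 4/5 = 1, ring 1/5 + (-1/5) = 0, arm 1/5 + 0 = 1/5
asked cell (total, arm) = 1/5

row1: w_G1=1/5 w_G3=1/5 w_R=1/5
row2: w_G1=4/5 w_G3=-1/5 w_R=0
total: w_G1=1 w_G3=0 w_R=1/5
asked value: 1/5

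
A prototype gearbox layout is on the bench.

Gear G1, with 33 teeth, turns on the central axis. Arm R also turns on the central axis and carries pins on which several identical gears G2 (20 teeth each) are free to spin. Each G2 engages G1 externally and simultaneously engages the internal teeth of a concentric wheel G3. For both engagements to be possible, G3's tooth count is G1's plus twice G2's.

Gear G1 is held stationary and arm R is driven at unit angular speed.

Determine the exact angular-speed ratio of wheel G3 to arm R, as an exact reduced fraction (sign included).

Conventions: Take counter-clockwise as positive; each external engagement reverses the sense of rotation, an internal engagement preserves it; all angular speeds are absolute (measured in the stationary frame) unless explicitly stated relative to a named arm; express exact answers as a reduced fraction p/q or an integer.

106/73

topology: planetary set — G1 33T / G2 20T / G3 73T, arm = carrier (Willis)
ring teeth: 33 + 2·20 = 73
33(ω_sun−ω_arm) = −73(ω_ring−ω_arm),  ω_sun = 0, ω_arm = 1
ω_ring = 1 − (33/73)(0−1) = 106/73
ω_out/ω_in = 106/73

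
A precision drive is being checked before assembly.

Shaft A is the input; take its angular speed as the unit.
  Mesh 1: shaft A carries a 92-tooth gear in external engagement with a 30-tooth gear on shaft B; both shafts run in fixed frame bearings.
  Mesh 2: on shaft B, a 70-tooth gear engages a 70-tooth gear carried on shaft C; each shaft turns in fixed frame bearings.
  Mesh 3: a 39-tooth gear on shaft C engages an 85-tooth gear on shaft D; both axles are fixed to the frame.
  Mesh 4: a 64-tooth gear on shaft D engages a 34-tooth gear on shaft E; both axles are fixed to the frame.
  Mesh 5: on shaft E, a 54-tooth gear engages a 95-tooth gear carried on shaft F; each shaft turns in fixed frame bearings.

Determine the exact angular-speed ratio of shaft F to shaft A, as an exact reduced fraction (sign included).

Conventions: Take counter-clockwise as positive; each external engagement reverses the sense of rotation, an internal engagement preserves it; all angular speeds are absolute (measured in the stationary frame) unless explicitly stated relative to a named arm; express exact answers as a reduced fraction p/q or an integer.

class = fixed-axis compound train [5 meshes; 5 ratios multiply, 5 sense flips]
mesh 1 [92T→30T]: running ratio 46/15, sense −
mesh 2 [70T→70T]: running ratio 46/15, sense +
mesh 3 [39T→85T]: running ratio 598/425, sense −
mesh 4 [64T→34T]: running ratio 19136/7225, sense +
mesh 5 [54T→95T]: running ratio 1033344/686375, sense −
ω_out/ω_in = -1033344/686375

-1033344/686375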